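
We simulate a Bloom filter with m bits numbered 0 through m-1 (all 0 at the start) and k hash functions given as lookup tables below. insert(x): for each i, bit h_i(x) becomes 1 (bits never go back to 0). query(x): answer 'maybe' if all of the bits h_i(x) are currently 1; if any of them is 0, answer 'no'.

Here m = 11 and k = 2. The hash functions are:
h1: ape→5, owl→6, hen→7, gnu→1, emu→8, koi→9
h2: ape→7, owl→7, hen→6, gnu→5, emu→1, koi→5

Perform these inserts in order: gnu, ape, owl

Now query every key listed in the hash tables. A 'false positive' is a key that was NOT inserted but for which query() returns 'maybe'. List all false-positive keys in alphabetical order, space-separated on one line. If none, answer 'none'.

Answer: hen

Derivation:
Start: bits=00000000000
After insert 'gnu': sets bits 1 5 -> bits=01000100000
After insert 'ape': sets bits 5 7 -> bits=01000101000
After insert 'owl': sets bits 6 7 -> bits=01000111000
Not inserted: emu hen koi — query each against bits=01000111000:
query emu: checks bit1=1, bit8=0 (has a 0) -> no => not a false positive
query hen: checks bit6=1, bit7=1 (all 1) -> maybe => FALSE POSITIVE
query koi: checks bit5=1, bit9=0 (has a 0) -> no => not a false positive
False positives (alphabetical): hen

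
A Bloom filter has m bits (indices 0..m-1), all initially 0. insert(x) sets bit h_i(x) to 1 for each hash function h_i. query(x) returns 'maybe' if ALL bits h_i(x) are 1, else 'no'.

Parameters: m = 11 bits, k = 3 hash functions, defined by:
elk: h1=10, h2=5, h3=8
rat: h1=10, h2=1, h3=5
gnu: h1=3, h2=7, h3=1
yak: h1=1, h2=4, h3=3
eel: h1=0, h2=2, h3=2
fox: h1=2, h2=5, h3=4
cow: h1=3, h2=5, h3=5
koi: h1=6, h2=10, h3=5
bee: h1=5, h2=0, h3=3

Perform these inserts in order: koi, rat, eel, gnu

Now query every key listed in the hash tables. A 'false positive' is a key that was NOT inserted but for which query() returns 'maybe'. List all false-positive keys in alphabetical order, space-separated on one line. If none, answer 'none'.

Answer: bee cow

Derivation:
Start: bits=00000000000
After insert 'koi': sets bits 5 6 10 -> bits=00000110001
After insert 'rat': sets bits 1 5 10 -> bits=01000110001
After insert 'eel': sets bits 0 2 -> bits=11100110001
After insert 'gnu': sets bits 1 3 7 -> bits=11110111001
Not inserted: bee cow elk fox yak — query each against bits=11110111001:
query bee: checks bit0=1, bit3=1, bit5=1 (all 1) -> maybe => FALSE POSITIVE
query cow: checks bit3=1, bit5=1 (all 1) -> maybe => FALSE POSITIVE
query elk: checks bit5=1, bit8=0, bit10=1 (has a 0) -> no => not a false positive
query fox: checks bit2=1, bit4=0, bit5=1 (has a 0) -> no => not a false positive
query yak: checks bit1=1, bit3=1, bit4=0 (has a 0) -> no => not a false positive
False positives (alphabetical): bee cow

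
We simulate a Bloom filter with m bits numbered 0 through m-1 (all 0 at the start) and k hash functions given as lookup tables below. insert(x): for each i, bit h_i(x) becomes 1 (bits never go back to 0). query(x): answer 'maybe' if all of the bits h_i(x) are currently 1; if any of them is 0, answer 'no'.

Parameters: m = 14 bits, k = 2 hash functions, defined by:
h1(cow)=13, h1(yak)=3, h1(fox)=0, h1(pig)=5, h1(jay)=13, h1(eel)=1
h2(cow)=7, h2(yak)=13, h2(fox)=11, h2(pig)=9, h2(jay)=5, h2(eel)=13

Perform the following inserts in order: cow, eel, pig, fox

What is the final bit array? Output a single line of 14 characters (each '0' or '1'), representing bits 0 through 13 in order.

Start: bits=00000000000000
After insert 'cow': sets bits 7 13 -> bits=00000001000001
After insert 'eel': sets bits 1 13 -> bits=01000001000001
After insert 'pig': sets bits 5 9 -> bits=01000101010001
After insert 'fox': sets bits 0 11 -> bits=11000101010101

Answer: 11000101010101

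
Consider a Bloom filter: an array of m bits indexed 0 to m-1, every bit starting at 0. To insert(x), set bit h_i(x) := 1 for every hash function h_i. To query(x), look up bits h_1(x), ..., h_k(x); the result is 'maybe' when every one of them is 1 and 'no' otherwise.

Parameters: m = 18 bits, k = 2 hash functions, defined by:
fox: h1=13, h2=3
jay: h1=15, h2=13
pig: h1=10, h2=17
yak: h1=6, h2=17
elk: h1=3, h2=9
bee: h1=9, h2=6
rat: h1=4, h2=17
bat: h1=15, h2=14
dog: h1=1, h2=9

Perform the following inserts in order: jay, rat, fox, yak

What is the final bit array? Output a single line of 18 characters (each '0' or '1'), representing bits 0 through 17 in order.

Answer: 000110100000010101

Derivation:
Start: bits=000000000000000000
After insert 'jay': sets bits 13 15 -> bits=000000000000010100
After insert 'rat': sets bits 4 17 -> bits=000010000000010101
After insert 'fox': sets bits 3 13 -> bits=000110000000010101
After insert 'yak': sets bits 6 17 -> bits=000110100000010101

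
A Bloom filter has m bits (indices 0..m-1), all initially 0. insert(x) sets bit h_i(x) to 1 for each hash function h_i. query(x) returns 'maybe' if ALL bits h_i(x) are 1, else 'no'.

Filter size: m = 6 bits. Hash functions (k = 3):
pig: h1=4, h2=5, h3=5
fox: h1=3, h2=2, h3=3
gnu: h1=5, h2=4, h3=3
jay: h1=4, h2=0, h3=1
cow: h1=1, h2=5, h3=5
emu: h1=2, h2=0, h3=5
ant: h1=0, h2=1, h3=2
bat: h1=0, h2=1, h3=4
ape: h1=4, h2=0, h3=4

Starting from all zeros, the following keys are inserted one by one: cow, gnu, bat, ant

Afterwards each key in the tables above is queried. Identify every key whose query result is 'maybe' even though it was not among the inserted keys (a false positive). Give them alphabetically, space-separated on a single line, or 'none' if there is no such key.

Start: bits=000000
After insert 'cow': sets bits 1 5 -> bits=010001
After insert 'gnu': sets bits 3 4 5 -> bits=010111
After insert 'bat': sets bits 0 1 4 -> bits=110111
After insert 'ant': sets bits 0 1 2 -> bits=111111
Not inserted: ape emu fox jay pig — query each against bits=111111:
query ape: checks bit0=1, bit4=1 (all 1) -> maybe => FALSE POSITIVE
query emu: checks bit0=1, bit2=1, bit5=1 (all 1) -> maybe => FALSE POSITIVE
query fox: checks bit2=1, bit3=1 (all 1) -> maybe => FALSE POSITIVE
query jay: checks bit0=1, bit1=1, bit4=1 (all 1) -> maybe => FALSE POSITIVE
query pig: checks bit4=1, bit5=1 (all 1) -> maybe => FALSE POSITIVE
False positives (alphabetical): ape emu fox jay pig

Answer: ape emu fox jay pig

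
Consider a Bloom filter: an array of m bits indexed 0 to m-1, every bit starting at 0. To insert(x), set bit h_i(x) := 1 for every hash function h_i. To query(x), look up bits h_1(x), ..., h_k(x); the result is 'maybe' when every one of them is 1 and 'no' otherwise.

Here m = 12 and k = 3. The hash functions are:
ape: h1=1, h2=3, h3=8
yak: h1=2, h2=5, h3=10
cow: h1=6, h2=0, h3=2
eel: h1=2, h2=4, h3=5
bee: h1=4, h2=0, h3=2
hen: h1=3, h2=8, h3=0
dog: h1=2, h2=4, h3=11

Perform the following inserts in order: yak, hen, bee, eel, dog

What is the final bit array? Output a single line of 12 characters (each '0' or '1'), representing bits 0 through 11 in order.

Answer: 101111001011

Derivation:
Start: bits=000000000000
After insert 'yak': sets bits 2 5 10 -> bits=001001000010
After insert 'hen': sets bits 0 3 8 -> bits=101101001010
After insert 'bee': sets bits 0 2 4 -> bits=101111001010
After insert 'eel': sets bits 2 4 5 -> bits=101111001010
After insert 'dog': sets bits 2 4 11 -> bits=101111001011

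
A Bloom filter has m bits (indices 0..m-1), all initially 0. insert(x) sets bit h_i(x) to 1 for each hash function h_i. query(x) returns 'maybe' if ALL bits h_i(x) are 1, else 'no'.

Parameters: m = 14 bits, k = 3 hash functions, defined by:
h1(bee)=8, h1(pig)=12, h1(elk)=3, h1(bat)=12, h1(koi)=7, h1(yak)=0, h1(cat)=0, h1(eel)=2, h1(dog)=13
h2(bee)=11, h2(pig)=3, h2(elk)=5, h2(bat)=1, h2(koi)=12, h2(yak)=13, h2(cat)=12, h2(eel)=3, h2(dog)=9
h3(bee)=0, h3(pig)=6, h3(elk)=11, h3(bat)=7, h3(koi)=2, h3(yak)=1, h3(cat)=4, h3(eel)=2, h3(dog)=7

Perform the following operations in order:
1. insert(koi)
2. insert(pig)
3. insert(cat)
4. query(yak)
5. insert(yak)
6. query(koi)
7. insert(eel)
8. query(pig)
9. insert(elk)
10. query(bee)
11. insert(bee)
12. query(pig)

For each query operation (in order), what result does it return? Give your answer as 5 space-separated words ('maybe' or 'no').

Answer: no maybe maybe no maybe

Derivation:
Start: bits=00000000000000
Op 1: insert koi -> sets bits 2 7 12 -> bits=00100001000010
Op 2: insert pig -> sets bits 3 6 12 -> bits=00110011000010
Op 3: insert cat -> sets bits 0 4 12 -> bits=10111011000010
Op 4: query yak -> checks bit0=1, bit1=0, bit13=0 (has a 0) -> no
Op 5: insert yak -> sets bits 0 1 13 -> bits=11111011000011
Op 6: query koi -> checks bit2=1, bit7=1, bit12=1 (all 1) -> maybe
Op 7: insert eel -> sets bits 2 3 -> bits=11111011000011
Op 8: query pig -> checks bit3=1, bit6=1, bit12=1 (all 1) -> maybe
Op 9: insert elk -> sets bits 3 5 11 -> bits=11111111000111
Op 10: query bee -> checks bit0=1, bit8=0, bit11=1 (has a 0) -> no
Op 11: insert bee -> sets bits 0 8 11 -> bits=11111111100111
Op 12: query pig -> checks bit3=1, bit6=1, bit12=1 (all 1) -> maybe
Query results in order: no maybe maybe no maybe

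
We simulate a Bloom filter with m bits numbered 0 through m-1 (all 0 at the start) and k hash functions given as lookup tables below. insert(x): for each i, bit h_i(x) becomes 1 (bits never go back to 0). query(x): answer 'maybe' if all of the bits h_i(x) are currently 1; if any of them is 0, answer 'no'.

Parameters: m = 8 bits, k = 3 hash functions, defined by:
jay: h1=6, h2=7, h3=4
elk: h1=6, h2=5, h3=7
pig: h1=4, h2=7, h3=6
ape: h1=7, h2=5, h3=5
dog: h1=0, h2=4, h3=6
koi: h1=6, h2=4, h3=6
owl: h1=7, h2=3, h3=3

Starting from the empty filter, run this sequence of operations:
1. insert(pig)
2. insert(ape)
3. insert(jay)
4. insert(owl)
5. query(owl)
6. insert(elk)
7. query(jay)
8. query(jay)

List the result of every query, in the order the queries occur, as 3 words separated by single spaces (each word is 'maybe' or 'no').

Start: bits=00000000
Op 1: insert pig -> sets bits 4 6 7 -> bits=00001011
Op 2: insert ape -> sets bits 5 7 -> bits=00001111
Op 3: insert jay -> sets bits 4 6 7 -> bits=00001111
Op 4: insert owl -> sets bits 3 7 -> bits=00011111
Op 5: query owl -> checks bit3=1, bit7=1 (all 1) -> maybe
Op 6: insert elk -> sets bits 5 6 7 -> bits=00011111
Op 7: query jay -> checks bit4=1, bit6=1, bit7=1 (all 1) -> maybe
Op 8: query jay -> checks bit4=1, bit6=1, bit7=1 (all 1) -> maybe
Query results in order: maybe maybe maybe

Answer: maybe maybe maybe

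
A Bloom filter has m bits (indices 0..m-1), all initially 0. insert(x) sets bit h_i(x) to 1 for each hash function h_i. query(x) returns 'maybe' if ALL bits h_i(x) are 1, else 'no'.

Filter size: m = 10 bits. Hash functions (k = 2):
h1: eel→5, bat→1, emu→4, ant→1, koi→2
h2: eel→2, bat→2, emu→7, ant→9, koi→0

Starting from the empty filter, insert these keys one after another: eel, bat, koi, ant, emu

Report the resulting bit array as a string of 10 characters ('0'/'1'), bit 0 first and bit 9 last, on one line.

Answer: 1110110101

Derivation:
Start: bits=0000000000
After insert 'eel': sets bits 2 5 -> bits=0010010000
After insert 'bat': sets bits 1 2 -> bits=0110010000
After insert 'koi': sets bits 0 2 -> bits=1110010000
After insert 'ant': sets bits 1 9 -> bits=1110010001
After insert 'emu': sets bits 4 7 -> bits=1110110101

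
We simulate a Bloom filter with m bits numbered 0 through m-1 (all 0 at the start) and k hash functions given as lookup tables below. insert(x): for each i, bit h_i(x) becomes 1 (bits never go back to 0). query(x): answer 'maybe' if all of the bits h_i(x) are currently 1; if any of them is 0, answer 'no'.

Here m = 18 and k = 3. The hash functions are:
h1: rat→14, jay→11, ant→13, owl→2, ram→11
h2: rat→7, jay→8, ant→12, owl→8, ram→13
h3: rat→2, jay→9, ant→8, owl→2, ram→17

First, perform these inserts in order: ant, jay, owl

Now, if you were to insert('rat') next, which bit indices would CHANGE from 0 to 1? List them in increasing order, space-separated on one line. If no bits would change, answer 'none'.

Answer: 7 14

Derivation:
Start: bits=000000000000000000
After insert 'ant': sets bits 8 12 13 -> bits=000000001000110000
After insert 'jay': sets bits 8 9 11 -> bits=000000001101110000
After insert 'owl': sets bits 2 8 -> bits=001000001101110000
insert 'rat' would touch bits 2 7 14; currently bit2=1, bit7=0, bit14=0
Bits that are 0 among those (would change 0->1): 7 14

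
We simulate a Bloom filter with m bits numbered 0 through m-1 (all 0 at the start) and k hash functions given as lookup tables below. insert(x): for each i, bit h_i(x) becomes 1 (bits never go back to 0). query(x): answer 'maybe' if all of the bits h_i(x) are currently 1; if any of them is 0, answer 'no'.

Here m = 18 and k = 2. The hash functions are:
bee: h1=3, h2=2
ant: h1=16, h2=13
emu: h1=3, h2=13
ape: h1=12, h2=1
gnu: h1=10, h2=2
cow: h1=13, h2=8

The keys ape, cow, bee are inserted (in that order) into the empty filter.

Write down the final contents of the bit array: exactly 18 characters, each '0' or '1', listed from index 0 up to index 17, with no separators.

Answer: 011100001000110000

Derivation:
Start: bits=000000000000000000
After insert 'ape': sets bits 1 12 -> bits=010000000000100000
After insert 'cow': sets bits 8 13 -> bits=010000001000110000
After insert 'bee': sets bits 2 3 -> bits=011100001000110000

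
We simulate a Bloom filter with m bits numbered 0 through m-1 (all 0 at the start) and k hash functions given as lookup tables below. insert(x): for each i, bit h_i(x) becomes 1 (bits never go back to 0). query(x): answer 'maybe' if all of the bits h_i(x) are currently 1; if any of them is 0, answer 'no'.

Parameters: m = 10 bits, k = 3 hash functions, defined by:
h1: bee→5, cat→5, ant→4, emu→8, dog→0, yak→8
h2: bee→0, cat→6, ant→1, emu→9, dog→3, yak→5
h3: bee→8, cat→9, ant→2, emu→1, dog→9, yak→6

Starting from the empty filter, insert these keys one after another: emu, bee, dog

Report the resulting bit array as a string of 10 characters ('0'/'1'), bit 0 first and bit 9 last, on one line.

Start: bits=0000000000
After insert 'emu': sets bits 1 8 9 -> bits=0100000011
After insert 'bee': sets bits 0 5 8 -> bits=1100010011
After insert 'dog': sets bits 0 3 9 -> bits=1101010011

Answer: 1101010011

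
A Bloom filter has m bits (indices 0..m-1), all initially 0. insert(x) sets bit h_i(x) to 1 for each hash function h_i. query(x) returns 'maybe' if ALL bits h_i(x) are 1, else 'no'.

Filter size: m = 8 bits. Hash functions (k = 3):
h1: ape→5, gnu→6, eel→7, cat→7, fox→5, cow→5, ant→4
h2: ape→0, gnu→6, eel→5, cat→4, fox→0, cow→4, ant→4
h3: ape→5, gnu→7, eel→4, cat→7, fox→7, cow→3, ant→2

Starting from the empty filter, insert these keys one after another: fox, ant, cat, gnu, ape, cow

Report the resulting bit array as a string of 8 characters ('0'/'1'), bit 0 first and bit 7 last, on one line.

Answer: 10111111

Derivation:
Start: bits=00000000
After insert 'fox': sets bits 0 5 7 -> bits=10000101
After insert 'ant': sets bits 2 4 -> bits=10101101
After insert 'cat': sets bits 4 7 -> bits=10101101
After insert 'gnu': sets bits 6 7 -> bits=10101111
After insert 'ape': sets bits 0 5 -> bits=10101111
After insert 'cow': sets bits 3 4 5 -> bits=10111111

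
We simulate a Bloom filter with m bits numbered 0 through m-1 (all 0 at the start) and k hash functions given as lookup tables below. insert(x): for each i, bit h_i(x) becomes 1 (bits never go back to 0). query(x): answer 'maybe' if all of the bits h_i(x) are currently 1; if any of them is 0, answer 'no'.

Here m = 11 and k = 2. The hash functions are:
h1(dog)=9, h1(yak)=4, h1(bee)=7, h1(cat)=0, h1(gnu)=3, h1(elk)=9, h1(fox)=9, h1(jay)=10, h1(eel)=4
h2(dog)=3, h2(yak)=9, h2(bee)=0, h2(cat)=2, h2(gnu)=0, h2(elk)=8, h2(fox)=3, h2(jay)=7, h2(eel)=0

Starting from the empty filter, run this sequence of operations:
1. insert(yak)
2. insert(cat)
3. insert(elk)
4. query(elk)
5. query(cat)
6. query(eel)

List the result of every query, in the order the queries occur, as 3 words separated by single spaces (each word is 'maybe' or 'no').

Answer: maybe maybe maybe

Derivation:
Start: bits=00000000000
Op 1: insert yak -> sets bits 4 9 -> bits=00001000010
Op 2: insert cat -> sets bits 0 2 -> bits=10101000010
Op 3: insert elk -> sets bits 8 9 -> bits=10101000110
Op 4: query elk -> checks bit8=1, bit9=1 (all 1) -> maybe
Op 5: query cat -> checks bit0=1, bit2=1 (all 1) -> maybe
Op 6: query eel -> checks bit0=1, bit4=1 (all 1) -> maybe
Query results in order: maybe maybe maybe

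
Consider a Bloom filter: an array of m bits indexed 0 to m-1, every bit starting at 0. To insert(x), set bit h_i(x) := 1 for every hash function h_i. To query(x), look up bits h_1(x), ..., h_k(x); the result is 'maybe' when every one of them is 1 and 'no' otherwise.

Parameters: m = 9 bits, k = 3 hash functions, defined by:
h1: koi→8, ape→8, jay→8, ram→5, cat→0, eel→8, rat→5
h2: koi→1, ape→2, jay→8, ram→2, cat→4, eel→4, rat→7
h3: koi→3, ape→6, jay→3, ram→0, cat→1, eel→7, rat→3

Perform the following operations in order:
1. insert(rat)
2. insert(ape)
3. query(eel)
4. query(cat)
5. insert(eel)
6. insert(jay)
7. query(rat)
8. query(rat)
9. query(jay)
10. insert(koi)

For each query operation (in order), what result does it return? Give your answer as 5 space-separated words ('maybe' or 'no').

Answer: no no maybe maybe maybe

Derivation:
Start: bits=000000000
Op 1: insert rat -> sets bits 3 5 7 -> bits=000101010
Op 2: insert ape -> sets bits 2 6 8 -> bits=001101111
Op 3: query eel -> checks bit4=0, bit7=1, bit8=1 (has a 0) -> no
Op 4: query cat -> checks bit0=0, bit1=0, bit4=0 (has a 0) -> no
Op 5: insert eel -> sets bits 4 7 8 -> bits=001111111
Op 6: insert jay -> sets bits 3 8 -> bits=001111111
Op 7: query rat -> checks bit3=1, bit5=1, bit7=1 (all 1) -> maybe
Op 8: query rat -> checks bit3=1, bit5=1, bit7=1 (all 1) -> maybe
Op 9: query jay -> checks bit3=1, bit8=1 (all 1) -> maybe
Op 10: insert koi -> sets bits 1 3 8 -> bits=011111111
Query results in order: no no maybe maybe maybe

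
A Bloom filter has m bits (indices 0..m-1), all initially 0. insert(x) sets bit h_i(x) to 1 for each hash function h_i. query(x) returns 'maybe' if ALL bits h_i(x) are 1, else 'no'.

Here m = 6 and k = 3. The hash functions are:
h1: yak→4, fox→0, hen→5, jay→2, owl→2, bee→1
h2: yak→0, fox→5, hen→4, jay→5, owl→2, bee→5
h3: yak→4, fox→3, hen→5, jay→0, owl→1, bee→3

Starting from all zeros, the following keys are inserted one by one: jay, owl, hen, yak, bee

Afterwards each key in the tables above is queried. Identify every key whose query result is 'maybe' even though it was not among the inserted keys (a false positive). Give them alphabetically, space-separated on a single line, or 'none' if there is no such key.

Answer: fox

Derivation:
Start: bits=000000
After insert 'jay': sets bits 0 2 5 -> bits=101001
After insert 'owl': sets bits 1 2 -> bits=111001
After insert 'hen': sets bits 4 5 -> bits=111011
After insert 'yak': sets bits 0 4 -> bits=111011
After insert 'bee': sets bits 1 3 5 -> bits=111111
Not inserted: fox — query each against bits=111111:
query fox: checks bit0=1, bit3=1, bit5=1 (all 1) -> maybe => FALSE POSITIVE
False positives (alphabetical): fox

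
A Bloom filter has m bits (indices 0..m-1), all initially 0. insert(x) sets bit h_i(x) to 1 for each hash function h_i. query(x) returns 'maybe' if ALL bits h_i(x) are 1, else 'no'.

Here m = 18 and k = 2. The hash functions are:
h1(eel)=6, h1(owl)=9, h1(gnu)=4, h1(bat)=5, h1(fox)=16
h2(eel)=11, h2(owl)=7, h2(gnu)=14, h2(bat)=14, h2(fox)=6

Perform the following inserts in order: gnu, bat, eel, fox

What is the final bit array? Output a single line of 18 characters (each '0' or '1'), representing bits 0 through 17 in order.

Start: bits=000000000000000000
After insert 'gnu': sets bits 4 14 -> bits=000010000000001000
After insert 'bat': sets bits 5 14 -> bits=000011000000001000
After insert 'eel': sets bits 6 11 -> bits=000011100001001000
After insert 'fox': sets bits 6 16 -> bits=000011100001001010

Answer: 000011100001001010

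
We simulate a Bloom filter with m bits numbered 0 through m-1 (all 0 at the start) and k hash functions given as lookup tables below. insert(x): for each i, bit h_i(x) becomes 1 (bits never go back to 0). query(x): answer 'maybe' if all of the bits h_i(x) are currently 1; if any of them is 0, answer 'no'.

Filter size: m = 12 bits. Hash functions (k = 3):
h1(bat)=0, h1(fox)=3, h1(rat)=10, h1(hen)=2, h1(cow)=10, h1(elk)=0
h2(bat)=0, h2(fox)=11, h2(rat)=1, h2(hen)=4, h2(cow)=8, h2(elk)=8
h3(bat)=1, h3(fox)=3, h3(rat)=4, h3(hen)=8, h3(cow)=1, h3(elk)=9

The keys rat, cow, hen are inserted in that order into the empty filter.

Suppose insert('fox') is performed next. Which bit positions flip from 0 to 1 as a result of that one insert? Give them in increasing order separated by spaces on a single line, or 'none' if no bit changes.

Start: bits=000000000000
After insert 'rat': sets bits 1 4 10 -> bits=010010000010
After insert 'cow': sets bits 1 8 10 -> bits=010010001010
After insert 'hen': sets bits 2 4 8 -> bits=011010001010
insert 'fox' would touch bits 3 11; currently bit3=0, bit11=0
Bits that are 0 among those (would change 0->1): 3 11

Answer: 3 11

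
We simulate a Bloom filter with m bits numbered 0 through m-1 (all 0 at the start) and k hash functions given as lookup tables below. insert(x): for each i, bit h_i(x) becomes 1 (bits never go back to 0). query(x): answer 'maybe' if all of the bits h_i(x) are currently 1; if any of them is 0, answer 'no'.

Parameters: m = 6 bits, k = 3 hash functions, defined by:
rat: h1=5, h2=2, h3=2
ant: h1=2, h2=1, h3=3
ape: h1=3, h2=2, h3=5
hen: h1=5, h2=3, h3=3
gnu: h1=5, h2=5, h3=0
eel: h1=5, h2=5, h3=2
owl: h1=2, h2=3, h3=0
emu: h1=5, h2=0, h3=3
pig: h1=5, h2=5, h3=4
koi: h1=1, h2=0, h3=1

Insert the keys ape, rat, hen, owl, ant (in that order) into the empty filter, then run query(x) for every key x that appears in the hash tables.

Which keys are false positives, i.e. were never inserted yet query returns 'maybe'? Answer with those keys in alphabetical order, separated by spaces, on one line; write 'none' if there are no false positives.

Start: bits=000000
After insert 'ape': sets bits 2 3 5 -> bits=001101
After insert 'rat': sets bits 2 5 -> bits=001101
After insert 'hen': sets bits 3 5 -> bits=001101
After insert 'owl': sets bits 0 2 3 -> bits=101101
After insert 'ant': sets bits 1 2 3 -> bits=111101
Not inserted: eel emu gnu koi pig — query each against bits=111101:
query eel: checks bit2=1, bit5=1 (all 1) -> maybe => FALSE POSITIVE
query emu: checks bit0=1, bit3=1, bit5=1 (all 1) -> maybe => FALSE POSITIVE
query gnu: checks bit0=1, bit5=1 (all 1) -> maybe => FALSE POSITIVE
query koi: checks bit0=1, bit1=1 (all 1) -> maybe => FALSE POSITIVE
query pig: checks bit4=0, bit5=1 (has a 0) -> no => not a false positive
False positives (alphabetical): eel emu gnu koi

Answer: eel emu gnu koi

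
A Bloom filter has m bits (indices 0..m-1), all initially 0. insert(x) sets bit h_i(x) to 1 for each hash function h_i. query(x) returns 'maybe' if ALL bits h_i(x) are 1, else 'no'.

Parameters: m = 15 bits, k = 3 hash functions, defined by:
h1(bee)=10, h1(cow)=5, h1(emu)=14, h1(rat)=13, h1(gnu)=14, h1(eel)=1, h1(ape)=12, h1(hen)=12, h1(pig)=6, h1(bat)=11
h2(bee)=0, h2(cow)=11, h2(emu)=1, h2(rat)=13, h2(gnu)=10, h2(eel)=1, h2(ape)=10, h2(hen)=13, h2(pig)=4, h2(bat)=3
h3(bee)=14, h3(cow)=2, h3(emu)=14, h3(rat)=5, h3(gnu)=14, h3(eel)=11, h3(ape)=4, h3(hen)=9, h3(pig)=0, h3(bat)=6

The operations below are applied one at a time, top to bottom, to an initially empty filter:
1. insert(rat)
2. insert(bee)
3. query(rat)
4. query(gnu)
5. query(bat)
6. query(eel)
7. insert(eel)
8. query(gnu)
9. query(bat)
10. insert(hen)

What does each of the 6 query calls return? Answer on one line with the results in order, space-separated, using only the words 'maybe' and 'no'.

Start: bits=000000000000000
Op 1: insert rat -> sets bits 5 13 -> bits=000001000000010
Op 2: insert bee -> sets bits 0 10 14 -> bits=100001000010011
Op 3: query rat -> checks bit5=1, bit13=1 (all 1) -> maybe
Op 4: query gnu -> checks bit10=1, bit14=1 (all 1) -> maybe
Op 5: query bat -> checks bit3=0, bit6=0, bit11=0 (has a 0) -> no
Op 6: query eel -> checks bit1=0, bit11=0 (has a 0) -> no
Op 7: insert eel -> sets bits 1 11 -> bits=110001000011011
Op 8: query gnu -> checks bit10=1, bit14=1 (all 1) -> maybe
Op 9: query bat -> checks bit3=0, bit6=0, bit11=1 (has a 0) -> no
Op 10: insert hen -> sets bits 9 12 13 -> bits=110001000111111
Query results in order: maybe maybe no no maybe no

Answer: maybe maybe no no maybe no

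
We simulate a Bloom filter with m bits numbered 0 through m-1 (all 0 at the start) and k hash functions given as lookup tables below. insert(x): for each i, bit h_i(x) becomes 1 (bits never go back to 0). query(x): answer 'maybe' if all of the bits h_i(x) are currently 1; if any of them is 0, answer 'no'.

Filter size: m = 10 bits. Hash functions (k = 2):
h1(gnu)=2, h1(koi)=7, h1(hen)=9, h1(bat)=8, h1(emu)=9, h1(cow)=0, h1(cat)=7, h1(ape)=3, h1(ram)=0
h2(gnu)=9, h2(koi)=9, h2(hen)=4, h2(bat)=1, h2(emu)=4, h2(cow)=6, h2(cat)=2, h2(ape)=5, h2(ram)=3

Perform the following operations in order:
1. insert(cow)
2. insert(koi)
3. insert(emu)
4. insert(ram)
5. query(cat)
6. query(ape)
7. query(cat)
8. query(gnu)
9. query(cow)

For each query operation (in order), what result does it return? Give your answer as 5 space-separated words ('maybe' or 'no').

Answer: no no no no maybe

Derivation:
Start: bits=0000000000
Op 1: insert cow -> sets bits 0 6 -> bits=1000001000
Op 2: insert koi -> sets bits 7 9 -> bits=1000001101
Op 3: insert emu -> sets bits 4 9 -> bits=1000101101
Op 4: insert ram -> sets bits 0 3 -> bits=1001101101
Op 5: query cat -> checks bit2=0, bit7=1 (has a 0) -> no
Op 6: query ape -> checks bit3=1, bit5=0 (has a 0) -> no
Op 7: query cat -> checks bit2=0, bit7=1 (has a 0) -> no
Op 8: query gnu -> checks bit2=0, bit9=1 (has a 0) -> no
Op 9: query cow -> checks bit0=1, bit6=1 (all 1) -> maybe
Query results in order: no no no no maybe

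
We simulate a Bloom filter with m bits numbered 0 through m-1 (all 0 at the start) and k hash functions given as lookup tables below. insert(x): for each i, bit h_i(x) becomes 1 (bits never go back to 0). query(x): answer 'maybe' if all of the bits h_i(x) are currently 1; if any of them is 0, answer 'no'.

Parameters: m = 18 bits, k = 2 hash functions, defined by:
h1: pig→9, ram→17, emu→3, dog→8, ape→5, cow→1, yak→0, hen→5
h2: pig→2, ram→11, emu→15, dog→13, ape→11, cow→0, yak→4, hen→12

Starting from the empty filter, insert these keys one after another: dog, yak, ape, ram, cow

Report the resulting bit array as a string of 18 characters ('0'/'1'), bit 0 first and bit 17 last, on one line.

Start: bits=000000000000000000
After insert 'dog': sets bits 8 13 -> bits=000000001000010000
After insert 'yak': sets bits 0 4 -> bits=100010001000010000
After insert 'ape': sets bits 5 11 -> bits=100011001001010000
After insert 'ram': sets bits 11 17 -> bits=100011001001010001
After insert 'cow': sets bits 0 1 -> bits=110011001001010001

Answer: 110011001001010001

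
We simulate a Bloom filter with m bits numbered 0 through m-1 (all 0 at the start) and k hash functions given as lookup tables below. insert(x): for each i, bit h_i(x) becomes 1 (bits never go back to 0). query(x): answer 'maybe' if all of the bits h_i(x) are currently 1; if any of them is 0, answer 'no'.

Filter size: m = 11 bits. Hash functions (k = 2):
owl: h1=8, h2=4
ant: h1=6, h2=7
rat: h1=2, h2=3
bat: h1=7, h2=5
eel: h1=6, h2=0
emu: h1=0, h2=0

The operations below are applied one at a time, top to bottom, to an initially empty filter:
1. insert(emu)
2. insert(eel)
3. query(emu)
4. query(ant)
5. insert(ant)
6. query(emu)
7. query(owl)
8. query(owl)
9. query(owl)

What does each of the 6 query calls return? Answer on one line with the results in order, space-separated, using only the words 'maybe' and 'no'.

Answer: maybe no maybe no no no

Derivation:
Start: bits=00000000000
Op 1: insert emu -> sets bits 0 -> bits=10000000000
Op 2: insert eel -> sets bits 0 6 -> bits=10000010000
Op 3: query emu -> checks bit0=1 (all 1) -> maybe
Op 4: query ant -> checks bit6=1, bit7=0 (has a 0) -> no
Op 5: insert ant -> sets bits 6 7 -> bits=10000011000
Op 6: query emu -> checks bit0=1 (all 1) -> maybe
Op 7: query owl -> checks bit4=0, bit8=0 (has a 0) -> no
Op 8: query owl -> checks bit4=0, bit8=0 (has a 0) -> no
Op 9: query owl -> checks bit4=0, bit8=0 (has a 0) -> no
Query results in order: maybe no maybe no no no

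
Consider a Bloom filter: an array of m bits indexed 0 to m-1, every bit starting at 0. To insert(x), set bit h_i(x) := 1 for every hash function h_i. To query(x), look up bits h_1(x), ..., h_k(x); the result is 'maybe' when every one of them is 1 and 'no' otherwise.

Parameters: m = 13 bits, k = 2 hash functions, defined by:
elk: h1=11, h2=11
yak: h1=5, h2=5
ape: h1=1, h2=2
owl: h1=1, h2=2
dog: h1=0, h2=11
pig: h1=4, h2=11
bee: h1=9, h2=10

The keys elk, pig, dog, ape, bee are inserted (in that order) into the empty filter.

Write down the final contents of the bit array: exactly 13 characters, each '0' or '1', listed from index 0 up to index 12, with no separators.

Answer: 1110100001110

Derivation:
Start: bits=0000000000000
After insert 'elk': sets bits 11 -> bits=0000000000010
After insert 'pig': sets bits 4 11 -> bits=0000100000010
After insert 'dog': sets bits 0 11 -> bits=1000100000010
After insert 'ape': sets bits 1 2 -> bits=1110100000010
After insert 'bee': sets bits 9 10 -> bits=1110100001110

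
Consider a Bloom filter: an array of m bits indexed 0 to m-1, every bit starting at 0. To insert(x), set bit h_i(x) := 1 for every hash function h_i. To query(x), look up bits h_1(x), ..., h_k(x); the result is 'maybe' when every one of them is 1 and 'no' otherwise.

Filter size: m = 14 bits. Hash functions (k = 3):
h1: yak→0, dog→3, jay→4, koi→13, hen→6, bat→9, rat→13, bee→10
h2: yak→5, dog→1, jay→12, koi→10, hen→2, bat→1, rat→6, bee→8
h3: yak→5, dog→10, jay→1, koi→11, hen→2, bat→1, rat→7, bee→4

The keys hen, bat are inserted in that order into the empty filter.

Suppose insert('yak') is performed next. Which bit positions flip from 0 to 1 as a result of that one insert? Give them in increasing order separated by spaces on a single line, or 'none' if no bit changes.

Answer: 0 5

Derivation:
Start: bits=00000000000000
After insert 'hen': sets bits 2 6 -> bits=00100010000000
After insert 'bat': sets bits 1 9 -> bits=01100010010000
insert 'yak' would touch bits 0 5; currently bit0=0, bit5=0
Bits that are 0 among those (would change 0->1): 0 5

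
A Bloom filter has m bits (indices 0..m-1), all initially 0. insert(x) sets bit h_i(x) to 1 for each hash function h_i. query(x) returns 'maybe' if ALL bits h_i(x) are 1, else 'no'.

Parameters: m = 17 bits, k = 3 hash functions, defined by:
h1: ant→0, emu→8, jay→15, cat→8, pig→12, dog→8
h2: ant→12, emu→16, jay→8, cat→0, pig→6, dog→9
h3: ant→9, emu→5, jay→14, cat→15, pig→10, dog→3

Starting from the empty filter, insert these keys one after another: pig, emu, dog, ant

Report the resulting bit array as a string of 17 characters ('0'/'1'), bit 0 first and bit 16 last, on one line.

Start: bits=00000000000000000
After insert 'pig': sets bits 6 10 12 -> bits=00000010001010000
After insert 'emu': sets bits 5 8 16 -> bits=00000110101010001
After insert 'dog': sets bits 3 8 9 -> bits=00010110111010001
After insert 'ant': sets bits 0 9 12 -> bits=10010110111010001

Answer: 10010110111010001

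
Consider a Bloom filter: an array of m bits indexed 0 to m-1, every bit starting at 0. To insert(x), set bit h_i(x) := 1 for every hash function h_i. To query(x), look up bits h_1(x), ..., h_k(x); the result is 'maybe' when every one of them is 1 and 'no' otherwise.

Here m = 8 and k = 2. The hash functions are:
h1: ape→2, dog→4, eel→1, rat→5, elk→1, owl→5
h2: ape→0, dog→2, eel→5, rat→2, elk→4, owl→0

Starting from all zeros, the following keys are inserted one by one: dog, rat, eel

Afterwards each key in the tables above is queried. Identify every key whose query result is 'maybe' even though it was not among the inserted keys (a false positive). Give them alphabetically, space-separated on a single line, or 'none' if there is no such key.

Start: bits=00000000
After insert 'dog': sets bits 2 4 -> bits=00101000
After insert 'rat': sets bits 2 5 -> bits=00101100
After insert 'eel': sets bits 1 5 -> bits=01101100
Not inserted: ape elk owl — query each against bits=01101100:
query ape: checks bit0=0, bit2=1 (has a 0) -> no => not a false positive
query elk: checks bit1=1, bit4=1 (all 1) -> maybe => FALSE POSITIVE
query owl: checks bit0=0, bit5=1 (has a 0) -> no => not a false positive
False positives (alphabetical): elk

Answer: elk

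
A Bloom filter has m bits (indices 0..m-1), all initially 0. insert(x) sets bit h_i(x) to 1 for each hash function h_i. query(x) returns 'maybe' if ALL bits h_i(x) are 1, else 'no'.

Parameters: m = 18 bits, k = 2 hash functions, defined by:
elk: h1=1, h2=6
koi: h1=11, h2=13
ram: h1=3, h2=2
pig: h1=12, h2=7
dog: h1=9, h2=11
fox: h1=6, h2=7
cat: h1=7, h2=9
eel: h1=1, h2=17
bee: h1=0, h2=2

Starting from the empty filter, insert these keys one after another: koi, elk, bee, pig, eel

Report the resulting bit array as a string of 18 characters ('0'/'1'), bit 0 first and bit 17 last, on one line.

Start: bits=000000000000000000
After insert 'koi': sets bits 11 13 -> bits=000000000001010000
After insert 'elk': sets bits 1 6 -> bits=010000100001010000
After insert 'bee': sets bits 0 2 -> bits=111000100001010000
After insert 'pig': sets bits 7 12 -> bits=111000110001110000
After insert 'eel': sets bits 1 17 -> bits=111000110001110001

Answer: 111000110001110001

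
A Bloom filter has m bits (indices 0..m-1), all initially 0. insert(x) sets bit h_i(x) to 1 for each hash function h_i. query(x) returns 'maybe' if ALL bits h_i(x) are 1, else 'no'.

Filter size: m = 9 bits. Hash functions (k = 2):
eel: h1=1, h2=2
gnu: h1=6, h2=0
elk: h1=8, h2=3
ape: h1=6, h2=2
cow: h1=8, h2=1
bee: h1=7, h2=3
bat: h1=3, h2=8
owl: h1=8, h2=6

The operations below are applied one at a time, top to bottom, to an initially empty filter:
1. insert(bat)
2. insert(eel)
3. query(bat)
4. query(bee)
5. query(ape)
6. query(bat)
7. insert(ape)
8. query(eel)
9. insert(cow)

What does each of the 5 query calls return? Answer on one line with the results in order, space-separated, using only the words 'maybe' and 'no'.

Answer: maybe no no maybe maybe

Derivation:
Start: bits=000000000
Op 1: insert bat -> sets bits 3 8 -> bits=000100001
Op 2: insert eel -> sets bits 1 2 -> bits=011100001
Op 3: query bat -> checks bit3=1, bit8=1 (all 1) -> maybe
Op 4: query bee -> checks bit3=1, bit7=0 (has a 0) -> no
Op 5: query ape -> checks bit2=1, bit6=0 (has a 0) -> no
Op 6: query bat -> checks bit3=1, bit8=1 (all 1) -> maybe
Op 7: insert ape -> sets bits 2 6 -> bits=011100101
Op 8: query eel -> checks bit1=1, bit2=1 (all 1) -> maybe
Op 9: insert cow -> sets bits 1 8 -> bits=011100101
Query results in order: maybe no no maybe maybe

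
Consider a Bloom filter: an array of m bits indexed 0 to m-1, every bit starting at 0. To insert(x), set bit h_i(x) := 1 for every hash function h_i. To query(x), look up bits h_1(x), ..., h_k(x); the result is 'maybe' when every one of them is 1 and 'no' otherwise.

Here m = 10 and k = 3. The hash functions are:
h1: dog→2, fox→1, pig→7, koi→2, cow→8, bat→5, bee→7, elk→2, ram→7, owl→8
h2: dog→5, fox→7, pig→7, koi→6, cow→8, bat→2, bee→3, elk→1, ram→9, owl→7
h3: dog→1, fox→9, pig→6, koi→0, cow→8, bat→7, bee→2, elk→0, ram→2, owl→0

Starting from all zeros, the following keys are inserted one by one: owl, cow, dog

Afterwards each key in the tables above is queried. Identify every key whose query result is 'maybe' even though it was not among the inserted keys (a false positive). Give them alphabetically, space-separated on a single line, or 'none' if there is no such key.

Answer: bat elk

Derivation:
Start: bits=0000000000
After insert 'owl': sets bits 0 7 8 -> bits=1000000110
After insert 'cow': sets bits 8 -> bits=1000000110
After insert 'dog': sets bits 1 2 5 -> bits=1110010110
Not inserted: bat bee elk fox koi pig ram — query each against bits=1110010110:
query bat: checks bit2=1, bit5=1, bit7=1 (all 1) -> maybe => FALSE POSITIVE
query bee: checks bit2=1, bit3=0, bit7=1 (has a 0) -> no => not a false positive
query elk: checks bit0=1, bit1=1, bit2=1 (all 1) -> maybe => FALSE POSITIVE
query fox: checks bit1=1, bit7=1, bit9=0 (has a 0) -> no => not a false positive
query koi: checks bit0=1, bit2=1, bit6=0 (has a 0) -> no => not a false positive
query pig: checks bit6=0, bit7=1 (has a 0) -> no => not a false positive
query ram: checks bit2=1, bit7=1, bit9=0 (has a 0) -> no => not a false positive
False positives (alphabetical): bat elk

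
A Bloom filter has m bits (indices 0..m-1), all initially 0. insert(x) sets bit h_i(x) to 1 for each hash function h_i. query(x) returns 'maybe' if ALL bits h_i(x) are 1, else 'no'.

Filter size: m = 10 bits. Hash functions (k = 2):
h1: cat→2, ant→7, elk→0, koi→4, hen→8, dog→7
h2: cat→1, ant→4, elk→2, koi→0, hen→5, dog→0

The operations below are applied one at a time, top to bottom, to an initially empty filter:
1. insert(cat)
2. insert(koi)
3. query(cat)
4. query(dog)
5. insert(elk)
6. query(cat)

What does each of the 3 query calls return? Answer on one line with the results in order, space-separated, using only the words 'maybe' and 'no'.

Start: bits=0000000000
Op 1: insert cat -> sets bits 1 2 -> bits=0110000000
Op 2: insert koi -> sets bits 0 4 -> bits=1110100000
Op 3: query cat -> checks bit1=1, bit2=1 (all 1) -> maybe
Op 4: query dog -> checks bit0=1, bit7=0 (has a 0) -> no
Op 5: insert elk -> sets bits 0 2 -> bits=1110100000
Op 6: query cat -> checks bit1=1, bit2=1 (all 1) -> maybe
Query results in order: maybe no maybe

Answer: maybe no maybe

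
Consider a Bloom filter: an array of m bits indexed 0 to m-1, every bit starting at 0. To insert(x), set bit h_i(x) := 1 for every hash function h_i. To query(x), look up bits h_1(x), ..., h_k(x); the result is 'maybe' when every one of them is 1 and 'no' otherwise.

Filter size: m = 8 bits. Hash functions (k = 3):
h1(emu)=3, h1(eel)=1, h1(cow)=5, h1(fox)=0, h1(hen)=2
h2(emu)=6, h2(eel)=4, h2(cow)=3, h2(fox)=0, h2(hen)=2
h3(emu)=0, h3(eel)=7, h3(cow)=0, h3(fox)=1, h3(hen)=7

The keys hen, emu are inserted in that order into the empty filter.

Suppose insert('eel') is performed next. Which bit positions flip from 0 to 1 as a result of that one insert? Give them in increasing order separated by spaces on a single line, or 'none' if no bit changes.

Start: bits=00000000
After insert 'hen': sets bits 2 7 -> bits=00100001
After insert 'emu': sets bits 0 3 6 -> bits=10110011
insert 'eel' would touch bits 1 4 7; currently bit1=0, bit4=0, bit7=1
Bits that are 0 among those (would change 0->1): 1 4

Answer: 1 4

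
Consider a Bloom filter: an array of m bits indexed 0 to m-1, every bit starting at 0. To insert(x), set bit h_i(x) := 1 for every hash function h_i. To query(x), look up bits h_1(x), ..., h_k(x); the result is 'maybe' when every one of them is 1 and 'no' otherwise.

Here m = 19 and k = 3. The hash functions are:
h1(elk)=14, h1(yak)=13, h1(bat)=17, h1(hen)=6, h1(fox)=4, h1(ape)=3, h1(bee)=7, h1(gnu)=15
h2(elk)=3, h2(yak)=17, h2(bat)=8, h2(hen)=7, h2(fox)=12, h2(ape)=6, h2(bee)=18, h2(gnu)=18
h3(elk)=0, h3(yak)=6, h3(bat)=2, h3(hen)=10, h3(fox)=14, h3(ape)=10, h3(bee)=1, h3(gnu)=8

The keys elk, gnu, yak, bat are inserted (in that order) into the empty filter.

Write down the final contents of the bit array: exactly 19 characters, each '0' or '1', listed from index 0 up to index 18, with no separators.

Answer: 1011001010000111011

Derivation:
Start: bits=0000000000000000000
After insert 'elk': sets bits 0 3 14 -> bits=1001000000000010000
After insert 'gnu': sets bits 8 15 18 -> bits=1001000010000011001
After insert 'yak': sets bits 6 13 17 -> bits=1001001010000111011
After insert 'bat': sets bits 2 8 17 -> bits=1011001010000111011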